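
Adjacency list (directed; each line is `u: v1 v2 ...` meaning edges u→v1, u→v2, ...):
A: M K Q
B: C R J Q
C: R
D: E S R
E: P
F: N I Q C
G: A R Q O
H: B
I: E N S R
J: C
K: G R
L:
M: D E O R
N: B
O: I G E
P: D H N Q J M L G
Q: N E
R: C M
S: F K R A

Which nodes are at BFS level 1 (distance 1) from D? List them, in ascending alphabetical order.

Level 0: D
Level 1: E, R, S
Level 2: A, C, F, K, M, P
Level 3: G, H, I, J, L, N, O, Q
Level 4: B

E, R, S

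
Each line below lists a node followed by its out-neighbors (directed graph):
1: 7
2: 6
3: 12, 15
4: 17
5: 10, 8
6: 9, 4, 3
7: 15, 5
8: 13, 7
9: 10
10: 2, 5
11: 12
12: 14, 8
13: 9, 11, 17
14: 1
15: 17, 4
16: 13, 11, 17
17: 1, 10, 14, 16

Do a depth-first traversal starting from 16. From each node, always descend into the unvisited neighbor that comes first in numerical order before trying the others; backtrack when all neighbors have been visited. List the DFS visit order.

16 11 12 8 7 5 10 2 6 3 15 4 17 1 14 9 13

Visit 16
16 → 11
11 → 12
12 → 8
8 → 7
7 → 5
5 → 10
10 → 2
2 → 6
6 → 3
3 → 15
15 → 4
4 → 17
17 → 1
17 → 14
6 → 9
8 → 13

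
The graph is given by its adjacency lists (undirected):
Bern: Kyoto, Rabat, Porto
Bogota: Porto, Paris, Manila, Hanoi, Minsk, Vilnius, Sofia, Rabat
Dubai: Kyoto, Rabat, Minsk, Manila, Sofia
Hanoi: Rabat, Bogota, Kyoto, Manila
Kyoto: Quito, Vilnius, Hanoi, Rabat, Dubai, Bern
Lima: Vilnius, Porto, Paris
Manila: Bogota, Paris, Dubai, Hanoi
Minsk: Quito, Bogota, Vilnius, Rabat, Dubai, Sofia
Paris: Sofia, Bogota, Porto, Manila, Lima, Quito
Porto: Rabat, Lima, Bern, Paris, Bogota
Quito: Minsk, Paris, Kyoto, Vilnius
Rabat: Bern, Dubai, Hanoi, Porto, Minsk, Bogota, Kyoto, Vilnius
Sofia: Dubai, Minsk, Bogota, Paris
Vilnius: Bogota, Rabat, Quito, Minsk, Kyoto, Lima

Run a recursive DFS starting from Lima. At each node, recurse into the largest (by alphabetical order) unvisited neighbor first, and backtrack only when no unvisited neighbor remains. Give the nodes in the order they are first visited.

Lima, Vilnius, Rabat, Porto, Paris, Sofia, Minsk, Quito, Kyoto, Hanoi, Manila, Dubai, Bogota, Bern

Visit Lima
Lima → Vilnius
Vilnius → Rabat
Rabat → Porto
Porto → Paris
Paris → Sofia
Sofia → Minsk
Minsk → Quito
Quito → Kyoto
Kyoto → Hanoi
Hanoi → Manila
Manila → Dubai
Manila → Bogota
Kyoto → Bern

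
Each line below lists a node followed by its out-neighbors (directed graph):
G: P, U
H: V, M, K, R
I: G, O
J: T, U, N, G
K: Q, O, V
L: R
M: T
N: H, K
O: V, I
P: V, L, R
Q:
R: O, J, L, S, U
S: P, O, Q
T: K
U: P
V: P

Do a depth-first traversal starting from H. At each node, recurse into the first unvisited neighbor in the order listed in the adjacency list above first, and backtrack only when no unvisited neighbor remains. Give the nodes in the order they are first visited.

Visit H
H → V
V → P
P → L
L → R
R → O
O → I
I → G
G → U
R → J
J → T
T → K
K → Q
J → N
R → S
H → M

H -> V -> P -> L -> R -> O -> I -> G -> U -> J -> T -> K -> Q -> N -> S -> M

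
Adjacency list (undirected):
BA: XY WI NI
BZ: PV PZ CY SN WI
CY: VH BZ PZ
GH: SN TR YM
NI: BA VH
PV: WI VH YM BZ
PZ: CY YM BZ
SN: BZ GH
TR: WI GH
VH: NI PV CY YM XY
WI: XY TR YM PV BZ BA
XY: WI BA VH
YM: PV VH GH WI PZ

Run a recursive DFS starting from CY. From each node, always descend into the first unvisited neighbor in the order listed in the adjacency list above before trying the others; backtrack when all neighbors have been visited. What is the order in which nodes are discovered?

CY, VH, NI, BA, XY, WI, TR, GH, SN, BZ, PV, YM, PZ

Visit CY
CY → VH
VH → NI
NI → BA
BA → XY
XY → WI
WI → TR
TR → GH
GH → SN
SN → BZ
BZ → PV
PV → YM
YM → PZ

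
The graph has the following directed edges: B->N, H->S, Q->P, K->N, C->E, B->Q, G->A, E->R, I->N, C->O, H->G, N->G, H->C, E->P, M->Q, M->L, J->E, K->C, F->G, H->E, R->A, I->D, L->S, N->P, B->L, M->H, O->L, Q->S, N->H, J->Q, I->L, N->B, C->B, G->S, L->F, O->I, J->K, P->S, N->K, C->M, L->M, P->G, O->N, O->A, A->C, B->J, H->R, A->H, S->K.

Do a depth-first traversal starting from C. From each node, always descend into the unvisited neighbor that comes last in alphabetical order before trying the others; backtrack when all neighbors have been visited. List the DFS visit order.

Visit C
C → O
O → N
N → P
P → S
S → K
P → G
G → A
A → H
H → R
H → E
N → B
B → Q
B → L
L → M
L → F
B → J
O → I
I → D

C, O, N, P, S, K, G, A, H, R, E, B, Q, L, M, F, J, I, D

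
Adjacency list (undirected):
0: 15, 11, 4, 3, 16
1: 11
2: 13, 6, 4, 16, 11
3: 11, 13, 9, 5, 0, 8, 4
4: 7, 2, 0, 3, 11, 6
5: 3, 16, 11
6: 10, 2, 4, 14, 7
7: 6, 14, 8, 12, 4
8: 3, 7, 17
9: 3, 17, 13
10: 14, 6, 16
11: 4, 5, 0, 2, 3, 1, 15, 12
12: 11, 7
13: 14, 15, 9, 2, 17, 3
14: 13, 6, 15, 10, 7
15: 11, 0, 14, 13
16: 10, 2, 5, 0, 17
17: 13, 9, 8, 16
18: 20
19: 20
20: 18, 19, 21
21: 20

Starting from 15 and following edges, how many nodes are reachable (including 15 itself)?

BFS from 15 visits: 15, 0, 11, 13, 14, 3, 4, 16, 1, 2, 5, 12, 9, 17, 6, 7, 10, 8
Reachable nodes: 18 of 22 total.

18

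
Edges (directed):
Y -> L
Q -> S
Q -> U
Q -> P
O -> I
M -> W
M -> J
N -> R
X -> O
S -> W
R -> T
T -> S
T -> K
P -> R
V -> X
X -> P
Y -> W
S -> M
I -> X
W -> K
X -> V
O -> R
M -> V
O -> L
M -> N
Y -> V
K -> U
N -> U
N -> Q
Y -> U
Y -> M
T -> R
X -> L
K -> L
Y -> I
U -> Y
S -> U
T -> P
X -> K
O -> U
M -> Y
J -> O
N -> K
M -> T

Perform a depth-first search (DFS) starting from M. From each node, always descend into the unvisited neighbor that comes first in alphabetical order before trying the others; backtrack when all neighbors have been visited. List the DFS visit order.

Visit M
M → J
J → O
O → I
I → X
X → K
K → L
K → U
U → Y
Y → V
Y → W
X → P
P → R
R → T
T → S
M → N
N → Q

M, J, O, I, X, K, L, U, Y, V, W, P, R, T, S, N, Q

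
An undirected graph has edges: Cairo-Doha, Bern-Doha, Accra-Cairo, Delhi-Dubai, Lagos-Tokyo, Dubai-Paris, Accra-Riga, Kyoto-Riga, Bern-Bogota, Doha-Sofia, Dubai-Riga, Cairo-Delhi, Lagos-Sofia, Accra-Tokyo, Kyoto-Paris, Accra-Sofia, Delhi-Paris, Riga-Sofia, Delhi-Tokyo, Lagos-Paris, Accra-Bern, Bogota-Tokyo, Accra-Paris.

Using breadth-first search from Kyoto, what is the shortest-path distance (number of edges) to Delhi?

Level 0: Kyoto
Level 1: Paris, Riga
Level 2: Accra, Delhi, Dubai, Lagos, Sofia
Level 3: Bern, Cairo, Doha, Tokyo
Level 4: Bogota
Delhi first appears at level 2.

2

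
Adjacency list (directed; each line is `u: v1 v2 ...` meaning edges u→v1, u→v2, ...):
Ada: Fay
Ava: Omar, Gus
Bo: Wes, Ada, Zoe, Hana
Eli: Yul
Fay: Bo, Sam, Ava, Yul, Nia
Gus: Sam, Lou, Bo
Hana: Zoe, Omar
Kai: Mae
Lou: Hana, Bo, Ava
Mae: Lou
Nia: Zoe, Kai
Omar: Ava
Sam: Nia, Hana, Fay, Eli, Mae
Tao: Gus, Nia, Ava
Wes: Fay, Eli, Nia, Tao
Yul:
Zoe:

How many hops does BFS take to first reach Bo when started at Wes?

2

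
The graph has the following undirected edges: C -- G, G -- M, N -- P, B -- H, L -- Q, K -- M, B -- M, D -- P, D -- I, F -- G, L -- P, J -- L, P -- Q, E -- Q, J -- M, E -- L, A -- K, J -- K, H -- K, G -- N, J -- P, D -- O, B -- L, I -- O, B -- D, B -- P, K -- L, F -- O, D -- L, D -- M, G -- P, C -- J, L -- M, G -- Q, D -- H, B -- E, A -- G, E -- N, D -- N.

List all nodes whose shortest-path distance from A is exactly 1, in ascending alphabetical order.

G, K

Level 0: A
Level 1: G, K
Level 2: C, F, H, J, L, M, N, P, Q
Level 3: B, D, E, O
Level 4: I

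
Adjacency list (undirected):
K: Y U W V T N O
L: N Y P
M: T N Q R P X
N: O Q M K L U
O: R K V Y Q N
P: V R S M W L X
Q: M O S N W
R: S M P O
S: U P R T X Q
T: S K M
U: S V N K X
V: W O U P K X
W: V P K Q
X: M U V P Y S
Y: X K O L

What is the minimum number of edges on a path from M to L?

Level 0: M
Level 1: N, P, Q, R, T, X
Level 2: K, L, O, S, U, V, W, Y
L first appears at level 2.

2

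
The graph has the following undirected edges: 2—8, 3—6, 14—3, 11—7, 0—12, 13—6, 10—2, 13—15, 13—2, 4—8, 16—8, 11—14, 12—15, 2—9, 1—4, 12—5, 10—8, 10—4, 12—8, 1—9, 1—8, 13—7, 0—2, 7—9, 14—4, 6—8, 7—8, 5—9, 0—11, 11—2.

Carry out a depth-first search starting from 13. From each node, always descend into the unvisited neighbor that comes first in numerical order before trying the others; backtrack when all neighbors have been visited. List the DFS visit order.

Visit 13
13 → 2
2 → 0
0 → 11
11 → 7
7 → 8
8 → 1
1 → 4
4 → 10
4 → 14
14 → 3
3 → 6
1 → 9
9 → 5
5 → 12
12 → 15
8 → 16

13, 2, 0, 11, 7, 8, 1, 4, 10, 14, 3, 6, 9, 5, 12, 15, 16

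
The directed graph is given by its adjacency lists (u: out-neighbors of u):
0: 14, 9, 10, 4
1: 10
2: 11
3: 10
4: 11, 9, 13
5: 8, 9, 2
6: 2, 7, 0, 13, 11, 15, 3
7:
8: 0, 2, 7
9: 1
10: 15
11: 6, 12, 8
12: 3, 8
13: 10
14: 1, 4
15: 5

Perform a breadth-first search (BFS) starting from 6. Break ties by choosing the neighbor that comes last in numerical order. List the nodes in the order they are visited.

6 15 13 11 7 3 2 0 5 10 12 8 14 9 4 1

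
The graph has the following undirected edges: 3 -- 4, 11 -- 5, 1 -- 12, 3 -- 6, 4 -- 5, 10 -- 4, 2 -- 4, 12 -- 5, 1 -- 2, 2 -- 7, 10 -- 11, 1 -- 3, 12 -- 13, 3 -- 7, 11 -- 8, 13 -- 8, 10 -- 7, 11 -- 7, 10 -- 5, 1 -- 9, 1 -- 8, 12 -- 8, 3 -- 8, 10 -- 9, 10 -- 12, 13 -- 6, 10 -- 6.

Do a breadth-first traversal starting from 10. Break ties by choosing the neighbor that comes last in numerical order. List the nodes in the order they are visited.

10 -> 12 -> 11 -> 9 -> 7 -> 6 -> 5 -> 4 -> 13 -> 8 -> 1 -> 3 -> 2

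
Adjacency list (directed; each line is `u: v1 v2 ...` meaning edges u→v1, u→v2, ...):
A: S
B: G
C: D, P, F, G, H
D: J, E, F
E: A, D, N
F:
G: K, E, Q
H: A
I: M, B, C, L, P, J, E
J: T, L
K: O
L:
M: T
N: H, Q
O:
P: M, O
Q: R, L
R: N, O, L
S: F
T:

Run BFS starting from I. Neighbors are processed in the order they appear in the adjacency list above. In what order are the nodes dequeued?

I M B C L P J E T G D F H O A N K Q S R

Visit I; enqueue M, B, C, L, P, J, E → queue [M, B, C, L, P, J, E]
Visit M; enqueue T → queue [B, C, L, P, J, E, T]
Visit B; enqueue G → queue [C, L, P, J, E, T, G]
Visit C; enqueue D, F, H → queue [L, P, J, E, T, G, D, F, H]
Visit L → queue [P, J, E, T, G, D, F, H]
Visit P; enqueue O → queue [J, E, T, G, D, F, H, O]
Visit J → queue [E, T, G, D, F, H, O]
Visit E; enqueue A, N → queue [T, G, D, F, H, O, A, N]
Visit T → queue [G, D, F, H, O, A, N]
Visit G; enqueue K, Q → queue [D, F, H, O, A, N, K, Q]
Visit D → queue [F, H, O, A, N, K, Q]
Visit F → queue [H, O, A, N, K, Q]
Visit H → queue [O, A, N, K, Q]
Visit O → queue [A, N, K, Q]
Visit A; enqueue S → queue [N, K, Q, S]
Visit N → queue [K, Q, S]
Visit K → queue [Q, S]
Visit Q; enqueue R → queue [S, R]
Visit S → queue [R]
Visit R → queue []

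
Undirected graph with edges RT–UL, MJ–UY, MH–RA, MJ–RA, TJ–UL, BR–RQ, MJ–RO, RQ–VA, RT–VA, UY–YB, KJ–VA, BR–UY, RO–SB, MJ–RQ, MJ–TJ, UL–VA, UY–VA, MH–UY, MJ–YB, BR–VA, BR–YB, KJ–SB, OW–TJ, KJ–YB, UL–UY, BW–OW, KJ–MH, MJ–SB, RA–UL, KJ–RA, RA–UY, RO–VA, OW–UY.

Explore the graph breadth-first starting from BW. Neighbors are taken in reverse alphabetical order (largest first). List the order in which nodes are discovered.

BW -> OW -> UY -> TJ -> YB -> VA -> UL -> RA -> MJ -> MH -> BR -> KJ -> RT -> RQ -> RO -> SB

Visit BW; enqueue OW → queue [OW]
Visit OW; enqueue UY, TJ → queue [UY, TJ]
Visit UY; enqueue YB, VA, UL, RA, MJ, MH, BR → queue [TJ, YB, VA, UL, RA, MJ, MH, BR]
Visit TJ → queue [YB, VA, UL, RA, MJ, MH, BR]
Visit YB; enqueue KJ → queue [VA, UL, RA, MJ, MH, BR, KJ]
Visit VA; enqueue RT, RQ, RO → queue [UL, RA, MJ, MH, BR, KJ, RT, RQ, RO]
Visit UL → queue [RA, MJ, MH, BR, KJ, RT, RQ, RO]
Visit RA → queue [MJ, MH, BR, KJ, RT, RQ, RO]
Visit MJ; enqueue SB → queue [MH, BR, KJ, RT, RQ, RO, SB]
Visit MH → queue [BR, KJ, RT, RQ, RO, SB]
Visit BR → queue [KJ, RT, RQ, RO, SB]
Visit KJ → queue [RT, RQ, RO, SB]
Visit RT → queue [RQ, RO, SB]
Visit RQ → queue [RO, SB]
Visit RO → queue [SB]
Visit SB → queue []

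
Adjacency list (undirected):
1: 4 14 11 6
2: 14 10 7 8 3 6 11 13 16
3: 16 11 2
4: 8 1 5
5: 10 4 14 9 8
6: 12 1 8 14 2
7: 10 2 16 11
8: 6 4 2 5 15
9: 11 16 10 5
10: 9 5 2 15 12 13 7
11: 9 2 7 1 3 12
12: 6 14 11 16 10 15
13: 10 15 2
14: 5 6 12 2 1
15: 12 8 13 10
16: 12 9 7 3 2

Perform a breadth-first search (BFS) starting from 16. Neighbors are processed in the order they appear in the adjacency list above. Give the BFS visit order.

16, 12, 9, 7, 3, 2, 6, 14, 11, 10, 15, 5, 8, 13, 1, 4

Visit 16; enqueue 12, 9, 7, 3, 2 → queue [12, 9, 7, 3, 2]
Visit 12; enqueue 6, 14, 11, 10, 15 → queue [9, 7, 3, 2, 6, 14, 11, 10, 15]
Visit 9; enqueue 5 → queue [7, 3, 2, 6, 14, 11, 10, 15, 5]
Visit 7 → queue [3, 2, 6, 14, 11, 10, 15, 5]
Visit 3 → queue [2, 6, 14, 11, 10, 15, 5]
Visit 2; enqueue 8, 13 → queue [6, 14, 11, 10, 15, 5, 8, 13]
Visit 6; enqueue 1 → queue [14, 11, 10, 15, 5, 8, 13, 1]
Visit 14 → queue [11, 10, 15, 5, 8, 13, 1]
Visit 11 → queue [10, 15, 5, 8, 13, 1]
Visit 10 → queue [15, 5, 8, 13, 1]
Visit 15 → queue [5, 8, 13, 1]
Visit 5; enqueue 4 → queue [8, 13, 1, 4]
Visit 8 → queue [13, 1, 4]
Visit 13 → queue [1, 4]
Visit 1 → queue [4]
Visit 4 → queue []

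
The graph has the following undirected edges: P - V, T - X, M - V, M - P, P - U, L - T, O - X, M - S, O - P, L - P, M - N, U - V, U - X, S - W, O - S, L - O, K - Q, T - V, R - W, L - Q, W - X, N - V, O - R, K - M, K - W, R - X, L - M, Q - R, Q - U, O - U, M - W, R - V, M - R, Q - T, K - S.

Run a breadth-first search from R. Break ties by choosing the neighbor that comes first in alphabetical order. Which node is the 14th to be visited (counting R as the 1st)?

Visit R; enqueue M, O, Q, V, W, X → queue [M, O, Q, V, W, X]
Visit M; enqueue K, L, N, P, S → queue [O, Q, V, W, X, K, L, N, P, S]
Visit O; enqueue U → queue [Q, V, W, X, K, L, N, P, S, U]
Visit Q; enqueue T → queue [V, W, X, K, L, N, P, S, U, T]
Visit V → queue [W, X, K, L, N, P, S, U, T]
Visit W → queue [X, K, L, N, P, S, U, T]
Visit X → queue [K, L, N, P, S, U, T]
Visit K → queue [L, N, P, S, U, T]
Visit L → queue [N, P, S, U, T]
Visit N → queue [P, S, U, T]
Visit P → queue [S, U, T]
Visit S → queue [U, T]
Visit U → queue [T]
Visit T → queue []

Visit order: R, M, O, Q, V, W, X, K, L, N, P, S, U, T

T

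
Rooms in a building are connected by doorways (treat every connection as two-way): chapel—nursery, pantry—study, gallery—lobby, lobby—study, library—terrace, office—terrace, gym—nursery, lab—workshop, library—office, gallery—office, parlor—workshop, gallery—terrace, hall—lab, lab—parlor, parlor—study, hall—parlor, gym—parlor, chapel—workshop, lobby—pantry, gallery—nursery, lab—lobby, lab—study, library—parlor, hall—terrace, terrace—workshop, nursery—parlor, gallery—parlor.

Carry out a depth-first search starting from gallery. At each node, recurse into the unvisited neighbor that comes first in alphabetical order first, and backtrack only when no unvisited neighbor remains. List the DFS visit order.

gallery → lobby → lab → hall → parlor → gym → nursery → chapel → workshop → terrace → library → office → study → pantry

Visit gallery
gallery → lobby
lobby → lab
lab → hall
hall → parlor
parlor → gym
gym → nursery
nursery → chapel
chapel → workshop
workshop → terrace
terrace → library
library → office
parlor → study
study → pantry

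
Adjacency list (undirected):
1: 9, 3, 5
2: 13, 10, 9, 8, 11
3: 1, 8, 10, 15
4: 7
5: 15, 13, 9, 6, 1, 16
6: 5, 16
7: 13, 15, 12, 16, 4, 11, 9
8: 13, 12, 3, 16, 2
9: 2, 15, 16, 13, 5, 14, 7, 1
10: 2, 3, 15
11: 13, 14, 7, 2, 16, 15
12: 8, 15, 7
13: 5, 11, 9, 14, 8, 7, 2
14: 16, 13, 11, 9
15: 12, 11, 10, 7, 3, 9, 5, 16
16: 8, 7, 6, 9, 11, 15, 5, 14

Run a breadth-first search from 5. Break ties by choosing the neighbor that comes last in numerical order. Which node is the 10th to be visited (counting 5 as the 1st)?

8

Visit 5; enqueue 16, 15, 13, 9, 6, 1 → queue [16, 15, 13, 9, 6, 1]
Visit 16; enqueue 14, 11, 8, 7 → queue [15, 13, 9, 6, 1, 14, 11, 8, 7]
Visit 15; enqueue 12, 10, 3 → queue [13, 9, 6, 1, 14, 11, 8, 7, 12, 10, 3]
Visit 13; enqueue 2 → queue [9, 6, 1, 14, 11, 8, 7, 12, 10, 3, 2]
Visit 9 → queue [6, 1, 14, 11, 8, 7, 12, 10, 3, 2]
Visit 6 → queue [1, 14, 11, 8, 7, 12, 10, 3, 2]
Visit 1 → queue [14, 11, 8, 7, 12, 10, 3, 2]
Visit 14 → queue [11, 8, 7, 12, 10, 3, 2]
Visit 11 → queue [8, 7, 12, 10, 3, 2]
Visit 8 → queue [7, 12, 10, 3, 2]
Visit 7; enqueue 4 → queue [12, 10, 3, 2, 4]
Visit 12 → queue [10, 3, 2, 4]
Visit 10 → queue [3, 2, 4]
Visit 3 → queue [2, 4]
Visit 2 → queue [4]
Visit 4 → queue []

Visit order: 5, 16, 15, 13, 9, 6, 1, 14, 11, 8, 7, 12, 10, 3, 2, 4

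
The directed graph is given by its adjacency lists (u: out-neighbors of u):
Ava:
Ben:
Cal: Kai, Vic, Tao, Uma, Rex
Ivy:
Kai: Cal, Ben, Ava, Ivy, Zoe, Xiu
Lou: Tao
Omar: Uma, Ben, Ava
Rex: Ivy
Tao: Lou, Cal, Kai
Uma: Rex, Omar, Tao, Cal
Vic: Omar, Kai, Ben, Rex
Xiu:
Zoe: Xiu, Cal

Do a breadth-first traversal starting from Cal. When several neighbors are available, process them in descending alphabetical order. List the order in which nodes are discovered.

Cal Vic Uma Tao Rex Kai Omar Ben Lou Ivy Zoe Xiu Ava

Visit Cal; enqueue Vic, Uma, Tao, Rex, Kai → queue [Vic, Uma, Tao, Rex, Kai]
Visit Vic; enqueue Omar, Ben → queue [Uma, Tao, Rex, Kai, Omar, Ben]
Visit Uma → queue [Tao, Rex, Kai, Omar, Ben]
Visit Tao; enqueue Lou → queue [Rex, Kai, Omar, Ben, Lou]
Visit Rex; enqueue Ivy → queue [Kai, Omar, Ben, Lou, Ivy]
Visit Kai; enqueue Zoe, Xiu, Ava → queue [Omar, Ben, Lou, Ivy, Zoe, Xiu, Ava]
Visit Omar → queue [Ben, Lou, Ivy, Zoe, Xiu, Ava]
Visit Ben → queue [Lou, Ivy, Zoe, Xiu, Ava]
Visit Lou → queue [Ivy, Zoe, Xiu, Ava]
Visit Ivy → queue [Zoe, Xiu, Ava]
Visit Zoe → queue [Xiu, Ava]
Visit Xiu → queue [Ava]
Visit Ava → queue []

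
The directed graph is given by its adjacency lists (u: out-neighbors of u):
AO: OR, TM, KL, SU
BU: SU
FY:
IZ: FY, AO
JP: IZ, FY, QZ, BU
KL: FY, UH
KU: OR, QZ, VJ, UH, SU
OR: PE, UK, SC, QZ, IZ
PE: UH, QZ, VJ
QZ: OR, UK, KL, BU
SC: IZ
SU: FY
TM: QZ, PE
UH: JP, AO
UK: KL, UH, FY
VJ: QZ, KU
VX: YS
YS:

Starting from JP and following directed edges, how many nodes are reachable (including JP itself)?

16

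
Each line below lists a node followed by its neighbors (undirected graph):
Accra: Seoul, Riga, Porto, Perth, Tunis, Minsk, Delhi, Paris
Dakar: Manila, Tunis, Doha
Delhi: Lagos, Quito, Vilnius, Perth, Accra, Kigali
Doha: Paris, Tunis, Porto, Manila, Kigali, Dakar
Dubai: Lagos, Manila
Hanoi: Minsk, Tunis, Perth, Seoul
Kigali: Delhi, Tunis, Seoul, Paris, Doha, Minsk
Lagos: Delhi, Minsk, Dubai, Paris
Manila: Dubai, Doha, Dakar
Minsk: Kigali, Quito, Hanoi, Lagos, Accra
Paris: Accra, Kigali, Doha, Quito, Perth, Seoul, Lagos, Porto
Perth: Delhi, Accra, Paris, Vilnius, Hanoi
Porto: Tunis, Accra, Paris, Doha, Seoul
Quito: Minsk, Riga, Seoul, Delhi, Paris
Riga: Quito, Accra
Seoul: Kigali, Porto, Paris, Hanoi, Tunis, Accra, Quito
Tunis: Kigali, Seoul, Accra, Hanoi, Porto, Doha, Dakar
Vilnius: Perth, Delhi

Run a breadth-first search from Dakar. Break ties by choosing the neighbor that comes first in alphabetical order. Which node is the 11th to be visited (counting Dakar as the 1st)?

Seoul

Visit Dakar; enqueue Doha, Manila, Tunis → queue [Doha, Manila, Tunis]
Visit Doha; enqueue Kigali, Paris, Porto → queue [Manila, Tunis, Kigali, Paris, Porto]
Visit Manila; enqueue Dubai → queue [Tunis, Kigali, Paris, Porto, Dubai]
Visit Tunis; enqueue Accra, Hanoi, Seoul → queue [Kigali, Paris, Porto, Dubai, Accra, Hanoi, Seoul]
Visit Kigali; enqueue Delhi, Minsk → queue [Paris, Porto, Dubai, Accra, Hanoi, Seoul, Delhi, Minsk]
Visit Paris; enqueue Lagos, Perth, Quito → queue [Porto, Dubai, Accra, Hanoi, Seoul, Delhi, Minsk, Lagos, Perth, Quito]
Visit Porto → queue [Dubai, Accra, Hanoi, Seoul, Delhi, Minsk, Lagos, Perth, Quito]
Visit Dubai → queue [Accra, Hanoi, Seoul, Delhi, Minsk, Lagos, Perth, Quito]
Visit Accra; enqueue Riga → queue [Hanoi, Seoul, Delhi, Minsk, Lagos, Perth, Quito, Riga]
Visit Hanoi → queue [Seoul, Delhi, Minsk, Lagos, Perth, Quito, Riga]
Visit Seoul → queue [Delhi, Minsk, Lagos, Perth, Quito, Riga]
Visit Delhi; enqueue Vilnius → queue [Minsk, Lagos, Perth, Quito, Riga, Vilnius]
Visit Minsk → queue [Lagos, Perth, Quito, Riga, Vilnius]
Visit Lagos → queue [Perth, Quito, Riga, Vilnius]
Visit Perth → queue [Quito, Riga, Vilnius]
Visit Quito → queue [Riga, Vilnius]
Visit Riga → queue [Vilnius]
Visit Vilnius → queue []

Visit order: Dakar, Doha, Manila, Tunis, Kigali, Paris, Porto, Dubai, Accra, Hanoi, Seoul, Delhi, Minsk, Lagos, Perth, Quito, Riga, Vilnius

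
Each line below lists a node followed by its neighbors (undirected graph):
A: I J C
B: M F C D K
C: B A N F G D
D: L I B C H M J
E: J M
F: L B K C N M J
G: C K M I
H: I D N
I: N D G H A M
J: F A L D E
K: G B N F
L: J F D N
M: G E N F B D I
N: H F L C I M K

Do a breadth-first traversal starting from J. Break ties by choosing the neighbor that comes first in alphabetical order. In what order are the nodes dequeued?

J, A, D, E, F, L, C, I, B, H, M, K, N, G

Visit J; enqueue A, D, E, F, L → queue [A, D, E, F, L]
Visit A; enqueue C, I → queue [D, E, F, L, C, I]
Visit D; enqueue B, H, M → queue [E, F, L, C, I, B, H, M]
Visit E → queue [F, L, C, I, B, H, M]
Visit F; enqueue K, N → queue [L, C, I, B, H, M, K, N]
Visit L → queue [C, I, B, H, M, K, N]
Visit C; enqueue G → queue [I, B, H, M, K, N, G]
Visit I → queue [B, H, M, K, N, G]
Visit B → queue [H, M, K, N, G]
Visit H → queue [M, K, N, G]
Visit M → queue [K, N, G]
Visit K → queue [N, G]
Visit N → queue [G]
Visit G → queue []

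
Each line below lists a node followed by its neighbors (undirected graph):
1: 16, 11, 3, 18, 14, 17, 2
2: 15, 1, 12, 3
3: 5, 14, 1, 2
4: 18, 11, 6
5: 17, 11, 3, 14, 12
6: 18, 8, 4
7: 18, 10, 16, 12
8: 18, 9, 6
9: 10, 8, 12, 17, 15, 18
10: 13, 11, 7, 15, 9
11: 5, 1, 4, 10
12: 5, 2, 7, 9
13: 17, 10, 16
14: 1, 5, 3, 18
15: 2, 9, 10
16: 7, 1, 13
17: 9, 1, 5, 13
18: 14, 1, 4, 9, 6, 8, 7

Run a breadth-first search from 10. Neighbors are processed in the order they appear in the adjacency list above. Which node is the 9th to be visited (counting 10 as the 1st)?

Visit 10; enqueue 13, 11, 7, 15, 9 → queue [13, 11, 7, 15, 9]
Visit 13; enqueue 17, 16 → queue [11, 7, 15, 9, 17, 16]
Visit 11; enqueue 5, 1, 4 → queue [7, 15, 9, 17, 16, 5, 1, 4]
Visit 7; enqueue 18, 12 → queue [15, 9, 17, 16, 5, 1, 4, 18, 12]
Visit 15; enqueue 2 → queue [9, 17, 16, 5, 1, 4, 18, 12, 2]
Visit 9; enqueue 8 → queue [17, 16, 5, 1, 4, 18, 12, 2, 8]
Visit 17 → queue [16, 5, 1, 4, 18, 12, 2, 8]
Visit 16 → queue [5, 1, 4, 18, 12, 2, 8]
Visit 5; enqueue 3, 14 → queue [1, 4, 18, 12, 2, 8, 3, 14]
Visit 1 → queue [4, 18, 12, 2, 8, 3, 14]
Visit 4; enqueue 6 → queue [18, 12, 2, 8, 3, 14, 6]
Visit 18 → queue [12, 2, 8, 3, 14, 6]
Visit 12 → queue [2, 8, 3, 14, 6]
Visit 2 → queue [8, 3, 14, 6]
Visit 8 → queue [3, 14, 6]
Visit 3 → queue [14, 6]
Visit 14 → queue [6]
Visit 6 → queue []

Visit order: 10, 13, 11, 7, 15, 9, 17, 16, 5, 1, 4, 18, 12, 2, 8, 3, 14, 6

5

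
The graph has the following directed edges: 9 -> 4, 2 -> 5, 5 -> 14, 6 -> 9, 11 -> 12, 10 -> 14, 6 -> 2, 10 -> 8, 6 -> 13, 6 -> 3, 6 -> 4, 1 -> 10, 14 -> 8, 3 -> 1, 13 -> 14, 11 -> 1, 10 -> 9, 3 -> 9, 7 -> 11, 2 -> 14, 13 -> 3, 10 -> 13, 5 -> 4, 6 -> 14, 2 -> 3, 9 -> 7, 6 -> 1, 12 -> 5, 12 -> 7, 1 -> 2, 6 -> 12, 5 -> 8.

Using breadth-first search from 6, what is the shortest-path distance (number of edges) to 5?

2

Level 0: 6
Level 1: 1, 2, 3, 4, 9, 12, 13, 14
Level 2: 5, 7, 8, 10
Level 3: 11
5 first appears at level 2.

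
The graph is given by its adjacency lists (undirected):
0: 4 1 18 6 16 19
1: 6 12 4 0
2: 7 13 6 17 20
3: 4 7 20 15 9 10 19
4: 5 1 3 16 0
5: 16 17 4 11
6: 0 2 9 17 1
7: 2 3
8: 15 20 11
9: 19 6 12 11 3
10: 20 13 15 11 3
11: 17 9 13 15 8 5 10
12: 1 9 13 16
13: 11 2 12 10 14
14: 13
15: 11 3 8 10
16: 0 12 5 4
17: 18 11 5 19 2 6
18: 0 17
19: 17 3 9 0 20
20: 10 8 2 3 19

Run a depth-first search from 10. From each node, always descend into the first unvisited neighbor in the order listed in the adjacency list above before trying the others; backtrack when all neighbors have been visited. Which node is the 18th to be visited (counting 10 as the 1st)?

9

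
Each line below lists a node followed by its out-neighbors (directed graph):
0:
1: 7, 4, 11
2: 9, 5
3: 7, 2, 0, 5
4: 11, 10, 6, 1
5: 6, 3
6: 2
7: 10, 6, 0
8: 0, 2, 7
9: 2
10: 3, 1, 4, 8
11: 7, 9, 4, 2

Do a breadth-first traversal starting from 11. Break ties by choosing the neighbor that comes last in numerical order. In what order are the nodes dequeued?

Visit 11; enqueue 9, 7, 4, 2 → queue [9, 7, 4, 2]
Visit 9 → queue [7, 4, 2]
Visit 7; enqueue 10, 6, 0 → queue [4, 2, 10, 6, 0]
Visit 4; enqueue 1 → queue [2, 10, 6, 0, 1]
Visit 2; enqueue 5 → queue [10, 6, 0, 1, 5]
Visit 10; enqueue 8, 3 → queue [6, 0, 1, 5, 8, 3]
Visit 6 → queue [0, 1, 5, 8, 3]
Visit 0 → queue [1, 5, 8, 3]
Visit 1 → queue [5, 8, 3]
Visit 5 → queue [8, 3]
Visit 8 → queue [3]
Visit 3 → queue []

11 → 9 → 7 → 4 → 2 → 10 → 6 → 0 → 1 → 5 → 8 → 3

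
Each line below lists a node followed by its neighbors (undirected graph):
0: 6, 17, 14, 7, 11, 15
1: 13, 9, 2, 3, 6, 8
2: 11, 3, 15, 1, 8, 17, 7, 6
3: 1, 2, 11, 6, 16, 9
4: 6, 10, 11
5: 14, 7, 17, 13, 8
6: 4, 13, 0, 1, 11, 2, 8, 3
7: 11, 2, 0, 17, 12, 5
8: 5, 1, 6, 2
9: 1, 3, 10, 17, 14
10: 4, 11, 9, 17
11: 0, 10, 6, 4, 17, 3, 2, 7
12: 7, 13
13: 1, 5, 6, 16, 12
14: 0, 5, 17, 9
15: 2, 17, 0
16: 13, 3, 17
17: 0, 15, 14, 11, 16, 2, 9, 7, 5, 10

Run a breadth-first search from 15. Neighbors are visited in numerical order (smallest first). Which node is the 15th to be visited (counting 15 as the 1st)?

16

Visit 15; enqueue 0, 2, 17 → queue [0, 2, 17]
Visit 0; enqueue 6, 7, 11, 14 → queue [2, 17, 6, 7, 11, 14]
Visit 2; enqueue 1, 3, 8 → queue [17, 6, 7, 11, 14, 1, 3, 8]
Visit 17; enqueue 5, 9, 10, 16 → queue [6, 7, 11, 14, 1, 3, 8, 5, 9, 10, 16]
Visit 6; enqueue 4, 13 → queue [7, 11, 14, 1, 3, 8, 5, 9, 10, 16, 4, 13]
Visit 7; enqueue 12 → queue [11, 14, 1, 3, 8, 5, 9, 10, 16, 4, 13, 12]
Visit 11 → queue [14, 1, 3, 8, 5, 9, 10, 16, 4, 13, 12]
Visit 14 → queue [1, 3, 8, 5, 9, 10, 16, 4, 13, 12]
Visit 1 → queue [3, 8, 5, 9, 10, 16, 4, 13, 12]
Visit 3 → queue [8, 5, 9, 10, 16, 4, 13, 12]
Visit 8 → queue [5, 9, 10, 16, 4, 13, 12]
Visit 5 → queue [9, 10, 16, 4, 13, 12]
Visit 9 → queue [10, 16, 4, 13, 12]
Visit 10 → queue [16, 4, 13, 12]
Visit 16 → queue [4, 13, 12]
Visit 4 → queue [13, 12]
Visit 13 → queue [12]
Visit 12 → queue []

Visit order: 15, 0, 2, 17, 6, 7, 11, 14, 1, 3, 8, 5, 9, 10, 16, 4, 13, 12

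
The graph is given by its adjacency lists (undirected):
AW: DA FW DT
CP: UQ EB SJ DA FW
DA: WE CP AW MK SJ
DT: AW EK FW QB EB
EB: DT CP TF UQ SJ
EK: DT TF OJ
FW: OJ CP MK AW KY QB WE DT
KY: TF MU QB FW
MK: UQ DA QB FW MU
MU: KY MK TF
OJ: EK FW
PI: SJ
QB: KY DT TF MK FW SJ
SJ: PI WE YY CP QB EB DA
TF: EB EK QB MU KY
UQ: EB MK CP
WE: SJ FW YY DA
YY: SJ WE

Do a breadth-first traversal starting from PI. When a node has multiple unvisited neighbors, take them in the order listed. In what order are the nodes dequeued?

PI, SJ, WE, YY, CP, QB, EB, DA, FW, UQ, KY, DT, TF, MK, AW, OJ, MU, EK

Visit PI; enqueue SJ → queue [SJ]
Visit SJ; enqueue WE, YY, CP, QB, EB, DA → queue [WE, YY, CP, QB, EB, DA]
Visit WE; enqueue FW → queue [YY, CP, QB, EB, DA, FW]
Visit YY → queue [CP, QB, EB, DA, FW]
Visit CP; enqueue UQ → queue [QB, EB, DA, FW, UQ]
Visit QB; enqueue KY, DT, TF, MK → queue [EB, DA, FW, UQ, KY, DT, TF, MK]
Visit EB → queue [DA, FW, UQ, KY, DT, TF, MK]
Visit DA; enqueue AW → queue [FW, UQ, KY, DT, TF, MK, AW]
Visit FW; enqueue OJ → queue [UQ, KY, DT, TF, MK, AW, OJ]
Visit UQ → queue [KY, DT, TF, MK, AW, OJ]
Visit KY; enqueue MU → queue [DT, TF, MK, AW, OJ, MU]
Visit DT; enqueue EK → queue [TF, MK, AW, OJ, MU, EK]
Visit TF → queue [MK, AW, OJ, MU, EK]
Visit MK → queue [AW, OJ, MU, EK]
Visit AW → queue [OJ, MU, EK]
Visit OJ → queue [MU, EK]
Visit MU → queue [EK]
Visit EK → queue []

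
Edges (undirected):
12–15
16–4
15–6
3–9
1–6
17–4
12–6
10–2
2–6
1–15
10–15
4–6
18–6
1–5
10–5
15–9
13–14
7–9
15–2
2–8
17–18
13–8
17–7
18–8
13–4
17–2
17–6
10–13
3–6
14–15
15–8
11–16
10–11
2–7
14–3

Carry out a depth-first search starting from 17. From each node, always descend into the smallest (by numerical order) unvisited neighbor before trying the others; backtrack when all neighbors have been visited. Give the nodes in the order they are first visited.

17 -> 2 -> 6 -> 1 -> 5 -> 10 -> 11 -> 16 -> 4 -> 13 -> 8 -> 15 -> 9 -> 3 -> 14 -> 7 -> 12 -> 18

Visit 17
17 → 2
2 → 6
6 → 1
1 → 5
5 → 10
10 → 11
11 → 16
16 → 4
4 → 13
13 → 8
8 → 15
15 → 9
9 → 3
3 → 14
9 → 7
15 → 12
8 → 18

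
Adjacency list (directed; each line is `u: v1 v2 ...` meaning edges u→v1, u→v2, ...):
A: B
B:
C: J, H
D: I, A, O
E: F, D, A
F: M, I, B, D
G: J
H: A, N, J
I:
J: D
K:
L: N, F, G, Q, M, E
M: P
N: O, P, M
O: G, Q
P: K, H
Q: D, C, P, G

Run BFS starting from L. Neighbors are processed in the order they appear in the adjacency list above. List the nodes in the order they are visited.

L -> N -> F -> G -> Q -> M -> E -> O -> P -> I -> B -> D -> J -> C -> A -> K -> H

Visit L; enqueue N, F, G, Q, M, E → queue [N, F, G, Q, M, E]
Visit N; enqueue O, P → queue [F, G, Q, M, E, O, P]
Visit F; enqueue I, B, D → queue [G, Q, M, E, O, P, I, B, D]
Visit G; enqueue J → queue [Q, M, E, O, P, I, B, D, J]
Visit Q; enqueue C → queue [M, E, O, P, I, B, D, J, C]
Visit M → queue [E, O, P, I, B, D, J, C]
Visit E; enqueue A → queue [O, P, I, B, D, J, C, A]
Visit O → queue [P, I, B, D, J, C, A]
Visit P; enqueue K, H → queue [I, B, D, J, C, A, K, H]
Visit I → queue [B, D, J, C, A, K, H]
Visit B → queue [D, J, C, A, K, H]
Visit D → queue [J, C, A, K, H]
Visit J → queue [C, A, K, H]
Visit C → queue [A, K, H]
Visit A → queue [K, H]
Visit K → queue [H]
Visit H → queue []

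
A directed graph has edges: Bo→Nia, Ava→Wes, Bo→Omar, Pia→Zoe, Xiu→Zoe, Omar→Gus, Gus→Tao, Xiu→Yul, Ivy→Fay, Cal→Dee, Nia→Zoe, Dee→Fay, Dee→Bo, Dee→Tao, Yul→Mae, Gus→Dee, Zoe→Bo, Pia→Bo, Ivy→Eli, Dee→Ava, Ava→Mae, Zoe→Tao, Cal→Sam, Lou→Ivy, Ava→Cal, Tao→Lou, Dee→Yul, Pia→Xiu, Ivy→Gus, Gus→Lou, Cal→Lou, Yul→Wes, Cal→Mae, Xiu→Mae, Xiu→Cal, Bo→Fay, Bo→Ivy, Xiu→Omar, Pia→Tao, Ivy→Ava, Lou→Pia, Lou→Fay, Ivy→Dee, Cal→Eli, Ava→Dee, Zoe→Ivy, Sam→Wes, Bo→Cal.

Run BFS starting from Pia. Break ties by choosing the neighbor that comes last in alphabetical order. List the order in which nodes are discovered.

Pia → Zoe → Xiu → Tao → Bo → Ivy → Yul → Omar → Mae → Cal → Lou → Nia → Fay → Gus → Eli → Dee → Ava → Wes → Sam

Visit Pia; enqueue Zoe, Xiu, Tao, Bo → queue [Zoe, Xiu, Tao, Bo]
Visit Zoe; enqueue Ivy → queue [Xiu, Tao, Bo, Ivy]
Visit Xiu; enqueue Yul, Omar, Mae, Cal → queue [Tao, Bo, Ivy, Yul, Omar, Mae, Cal]
Visit Tao; enqueue Lou → queue [Bo, Ivy, Yul, Omar, Mae, Cal, Lou]
Visit Bo; enqueue Nia, Fay → queue [Ivy, Yul, Omar, Mae, Cal, Lou, Nia, Fay]
Visit Ivy; enqueue Gus, Eli, Dee, Ava → queue [Yul, Omar, Mae, Cal, Lou, Nia, Fay, Gus, Eli, Dee, Ava]
Visit Yul; enqueue Wes → queue [Omar, Mae, Cal, Lou, Nia, Fay, Gus, Eli, Dee, Ava, Wes]
Visit Omar → queue [Mae, Cal, Lou, Nia, Fay, Gus, Eli, Dee, Ava, Wes]
Visit Mae → queue [Cal, Lou, Nia, Fay, Gus, Eli, Dee, Ava, Wes]
Visit Cal; enqueue Sam → queue [Lou, Nia, Fay, Gus, Eli, Dee, Ava, Wes, Sam]
Visit Lou → queue [Nia, Fay, Gus, Eli, Dee, Ava, Wes, Sam]
Visit Nia → queue [Fay, Gus, Eli, Dee, Ava, Wes, Sam]
Visit Fay → queue [Gus, Eli, Dee, Ava, Wes, Sam]
Visit Gus → queue [Eli, Dee, Ava, Wes, Sam]
Visit Eli → queue [Dee, Ava, Wes, Sam]
Visit Dee → queue [Ava, Wes, Sam]
Visit Ava → queue [Wes, Sam]
Visit Wes → queue [Sam]
Visit Sam → queue []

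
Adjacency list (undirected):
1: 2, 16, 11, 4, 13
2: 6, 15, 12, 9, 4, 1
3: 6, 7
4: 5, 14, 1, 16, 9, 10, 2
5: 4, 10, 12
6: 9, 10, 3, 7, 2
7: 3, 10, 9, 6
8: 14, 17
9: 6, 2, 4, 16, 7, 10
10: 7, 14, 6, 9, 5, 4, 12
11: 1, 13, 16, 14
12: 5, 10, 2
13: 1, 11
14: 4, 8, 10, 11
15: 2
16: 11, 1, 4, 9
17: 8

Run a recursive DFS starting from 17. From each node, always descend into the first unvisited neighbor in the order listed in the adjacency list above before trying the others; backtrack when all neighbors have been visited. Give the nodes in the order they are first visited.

Visit 17
17 → 8
8 → 14
14 → 4
4 → 5
5 → 10
10 → 7
7 → 3
3 → 6
6 → 9
9 → 2
2 → 15
2 → 12
2 → 1
1 → 16
16 → 11
11 → 13

17 -> 8 -> 14 -> 4 -> 5 -> 10 -> 7 -> 3 -> 6 -> 9 -> 2 -> 15 -> 12 -> 1 -> 16 -> 11 -> 13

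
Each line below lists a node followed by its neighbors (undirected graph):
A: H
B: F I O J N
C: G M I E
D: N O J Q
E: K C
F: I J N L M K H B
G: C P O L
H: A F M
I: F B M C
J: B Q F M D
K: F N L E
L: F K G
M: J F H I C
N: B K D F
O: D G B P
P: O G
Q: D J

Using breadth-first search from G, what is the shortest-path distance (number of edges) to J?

3

Level 0: G
Level 1: C, L, O, P
Level 2: B, D, E, F, I, K, M
Level 3: H, J, N, Q
Level 4: A
J first appears at level 3.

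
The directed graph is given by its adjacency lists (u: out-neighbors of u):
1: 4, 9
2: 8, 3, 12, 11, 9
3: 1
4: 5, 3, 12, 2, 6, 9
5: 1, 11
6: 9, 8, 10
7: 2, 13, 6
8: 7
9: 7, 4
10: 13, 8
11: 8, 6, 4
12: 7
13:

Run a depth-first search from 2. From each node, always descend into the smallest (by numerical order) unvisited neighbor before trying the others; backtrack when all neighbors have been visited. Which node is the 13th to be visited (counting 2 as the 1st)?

Visit 2
2 → 3
3 → 1
1 → 4
4 → 5
5 → 11
11 → 6
6 → 8
8 → 7
7 → 13
6 → 9
6 → 10
4 → 12

Visit order: 2, 3, 1, 4, 5, 11, 6, 8, 7, 13, 9, 10, 12

12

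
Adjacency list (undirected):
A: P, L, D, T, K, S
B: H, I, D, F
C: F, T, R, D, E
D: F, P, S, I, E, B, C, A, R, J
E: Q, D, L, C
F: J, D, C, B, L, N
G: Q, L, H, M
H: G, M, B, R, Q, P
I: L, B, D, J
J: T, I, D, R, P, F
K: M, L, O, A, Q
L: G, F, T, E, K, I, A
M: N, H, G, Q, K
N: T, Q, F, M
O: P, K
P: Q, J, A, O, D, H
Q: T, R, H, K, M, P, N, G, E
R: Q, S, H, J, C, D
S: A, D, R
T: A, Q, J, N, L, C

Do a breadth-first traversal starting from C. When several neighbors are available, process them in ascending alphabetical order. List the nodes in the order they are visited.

C -> D -> E -> F -> R -> T -> A -> B -> I -> J -> P -> S -> L -> Q -> N -> H -> K -> O -> G -> M

Visit C; enqueue D, E, F, R, T → queue [D, E, F, R, T]
Visit D; enqueue A, B, I, J, P, S → queue [E, F, R, T, A, B, I, J, P, S]
Visit E; enqueue L, Q → queue [F, R, T, A, B, I, J, P, S, L, Q]
Visit F; enqueue N → queue [R, T, A, B, I, J, P, S, L, Q, N]
Visit R; enqueue H → queue [T, A, B, I, J, P, S, L, Q, N, H]
Visit T → queue [A, B, I, J, P, S, L, Q, N, H]
Visit A; enqueue K → queue [B, I, J, P, S, L, Q, N, H, K]
Visit B → queue [I, J, P, S, L, Q, N, H, K]
Visit I → queue [J, P, S, L, Q, N, H, K]
Visit J → queue [P, S, L, Q, N, H, K]
Visit P; enqueue O → queue [S, L, Q, N, H, K, O]
Visit S → queue [L, Q, N, H, K, O]
Visit L; enqueue G → queue [Q, N, H, K, O, G]
Visit Q; enqueue M → queue [N, H, K, O, G, M]
Visit N → queue [H, K, O, G, M]
Visit H → queue [K, O, G, M]
Visit K → queue [O, G, M]
Visit O → queue [G, M]
Visit G → queue [M]
Visit M → queue []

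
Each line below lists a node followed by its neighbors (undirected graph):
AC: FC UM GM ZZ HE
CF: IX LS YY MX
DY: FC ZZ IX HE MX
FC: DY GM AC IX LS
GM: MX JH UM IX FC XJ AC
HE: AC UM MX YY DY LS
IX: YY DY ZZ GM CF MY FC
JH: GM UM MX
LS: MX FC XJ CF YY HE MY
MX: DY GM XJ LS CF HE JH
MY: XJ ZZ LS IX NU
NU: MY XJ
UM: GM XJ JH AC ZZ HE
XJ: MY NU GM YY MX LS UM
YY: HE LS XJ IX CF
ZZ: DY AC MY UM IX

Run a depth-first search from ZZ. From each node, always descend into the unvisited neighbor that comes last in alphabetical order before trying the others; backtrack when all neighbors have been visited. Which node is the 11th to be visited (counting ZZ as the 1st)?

JH

Visit ZZ
ZZ → UM
UM → XJ
XJ → YY
YY → LS
LS → MY
MY → NU
MY → IX
IX → GM
GM → MX
MX → JH
MX → HE
HE → DY
DY → FC
FC → AC
MX → CF

Visit order: ZZ, UM, XJ, YY, LS, MY, NU, IX, GM, MX, JH, HE, DY, FC, AC, CF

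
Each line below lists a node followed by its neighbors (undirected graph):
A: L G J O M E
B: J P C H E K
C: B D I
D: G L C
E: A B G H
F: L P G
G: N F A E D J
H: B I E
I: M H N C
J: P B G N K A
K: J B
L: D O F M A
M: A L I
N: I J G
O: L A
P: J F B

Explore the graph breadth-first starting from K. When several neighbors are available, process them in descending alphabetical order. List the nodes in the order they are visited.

K J B P N G A H E C F I D O M L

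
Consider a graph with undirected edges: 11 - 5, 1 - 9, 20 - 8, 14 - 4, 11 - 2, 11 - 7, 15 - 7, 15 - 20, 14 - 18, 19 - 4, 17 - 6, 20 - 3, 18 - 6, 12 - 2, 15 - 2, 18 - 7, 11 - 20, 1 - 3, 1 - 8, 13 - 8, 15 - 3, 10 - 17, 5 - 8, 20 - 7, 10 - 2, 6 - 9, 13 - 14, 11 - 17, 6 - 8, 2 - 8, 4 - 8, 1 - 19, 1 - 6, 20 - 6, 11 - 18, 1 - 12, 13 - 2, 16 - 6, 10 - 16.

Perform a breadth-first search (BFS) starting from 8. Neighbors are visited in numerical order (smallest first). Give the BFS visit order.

Visit 8; enqueue 1, 2, 4, 5, 6, 13, 20 → queue [1, 2, 4, 5, 6, 13, 20]
Visit 1; enqueue 3, 9, 12, 19 → queue [2, 4, 5, 6, 13, 20, 3, 9, 12, 19]
Visit 2; enqueue 10, 11, 15 → queue [4, 5, 6, 13, 20, 3, 9, 12, 19, 10, 11, 15]
Visit 4; enqueue 14 → queue [5, 6, 13, 20, 3, 9, 12, 19, 10, 11, 15, 14]
Visit 5 → queue [6, 13, 20, 3, 9, 12, 19, 10, 11, 15, 14]
Visit 6; enqueue 16, 17, 18 → queue [13, 20, 3, 9, 12, 19, 10, 11, 15, 14, 16, 17, 18]
Visit 13 → queue [20, 3, 9, 12, 19, 10, 11, 15, 14, 16, 17, 18]
Visit 20; enqueue 7 → queue [3, 9, 12, 19, 10, 11, 15, 14, 16, 17, 18, 7]
Visit 3 → queue [9, 12, 19, 10, 11, 15, 14, 16, 17, 18, 7]
Visit 9 → queue [12, 19, 10, 11, 15, 14, 16, 17, 18, 7]
Visit 12 → queue [19, 10, 11, 15, 14, 16, 17, 18, 7]
Visit 19 → queue [10, 11, 15, 14, 16, 17, 18, 7]
Visit 10 → queue [11, 15, 14, 16, 17, 18, 7]
Visit 11 → queue [15, 14, 16, 17, 18, 7]
Visit 15 → queue [14, 16, 17, 18, 7]
Visit 14 → queue [16, 17, 18, 7]
Visit 16 → queue [17, 18, 7]
Visit 17 → queue [18, 7]
Visit 18 → queue [7]
Visit 7 → queue []

8 -> 1 -> 2 -> 4 -> 5 -> 6 -> 13 -> 20 -> 3 -> 9 -> 12 -> 19 -> 10 -> 11 -> 15 -> 14 -> 16 -> 17 -> 18 -> 7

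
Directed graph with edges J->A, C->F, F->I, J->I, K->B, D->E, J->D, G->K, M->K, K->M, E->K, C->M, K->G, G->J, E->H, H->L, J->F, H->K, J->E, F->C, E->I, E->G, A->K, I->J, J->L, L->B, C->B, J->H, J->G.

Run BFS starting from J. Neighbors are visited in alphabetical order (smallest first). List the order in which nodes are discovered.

J A D E F G H I L K C B M

Visit J; enqueue A, D, E, F, G, H, I, L → queue [A, D, E, F, G, H, I, L]
Visit A; enqueue K → queue [D, E, F, G, H, I, L, K]
Visit D → queue [E, F, G, H, I, L, K]
Visit E → queue [F, G, H, I, L, K]
Visit F; enqueue C → queue [G, H, I, L, K, C]
Visit G → queue [H, I, L, K, C]
Visit H → queue [I, L, K, C]
Visit I → queue [L, K, C]
Visit L; enqueue B → queue [K, C, B]
Visit K; enqueue M → queue [C, B, M]
Visit C → queue [B, M]
Visit B → queue [M]
Visit M → queue []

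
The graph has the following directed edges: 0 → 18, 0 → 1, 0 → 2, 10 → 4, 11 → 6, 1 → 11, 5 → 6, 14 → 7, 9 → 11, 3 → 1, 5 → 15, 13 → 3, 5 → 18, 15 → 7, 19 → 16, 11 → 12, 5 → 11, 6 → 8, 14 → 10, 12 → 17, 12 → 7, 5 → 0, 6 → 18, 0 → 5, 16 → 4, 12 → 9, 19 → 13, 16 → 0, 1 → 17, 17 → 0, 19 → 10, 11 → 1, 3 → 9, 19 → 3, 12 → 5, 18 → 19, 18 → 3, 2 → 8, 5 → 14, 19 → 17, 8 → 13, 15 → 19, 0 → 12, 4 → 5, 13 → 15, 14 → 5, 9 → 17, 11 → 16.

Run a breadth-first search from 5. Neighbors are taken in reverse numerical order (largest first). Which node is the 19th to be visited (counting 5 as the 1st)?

9

Visit 5; enqueue 18, 15, 14, 11, 6, 0 → queue [18, 15, 14, 11, 6, 0]
Visit 18; enqueue 19, 3 → queue [15, 14, 11, 6, 0, 19, 3]
Visit 15; enqueue 7 → queue [14, 11, 6, 0, 19, 3, 7]
Visit 14; enqueue 10 → queue [11, 6, 0, 19, 3, 7, 10]
Visit 11; enqueue 16, 12, 1 → queue [6, 0, 19, 3, 7, 10, 16, 12, 1]
Visit 6; enqueue 8 → queue [0, 19, 3, 7, 10, 16, 12, 1, 8]
Visit 0; enqueue 2 → queue [19, 3, 7, 10, 16, 12, 1, 8, 2]
Visit 19; enqueue 17, 13 → queue [3, 7, 10, 16, 12, 1, 8, 2, 17, 13]
Visit 3; enqueue 9 → queue [7, 10, 16, 12, 1, 8, 2, 17, 13, 9]
Visit 7 → queue [10, 16, 12, 1, 8, 2, 17, 13, 9]
Visit 10; enqueue 4 → queue [16, 12, 1, 8, 2, 17, 13, 9, 4]
Visit 16 → queue [12, 1, 8, 2, 17, 13, 9, 4]
Visit 12 → queue [1, 8, 2, 17, 13, 9, 4]
Visit 1 → queue [8, 2, 17, 13, 9, 4]
Visit 8 → queue [2, 17, 13, 9, 4]
Visit 2 → queue [17, 13, 9, 4]
Visit 17 → queue [13, 9, 4]
Visit 13 → queue [9, 4]
Visit 9 → queue [4]
Visit 4 → queue []

Visit order: 5, 18, 15, 14, 11, 6, 0, 19, 3, 7, 10, 16, 12, 1, 8, 2, 17, 13, 9, 4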